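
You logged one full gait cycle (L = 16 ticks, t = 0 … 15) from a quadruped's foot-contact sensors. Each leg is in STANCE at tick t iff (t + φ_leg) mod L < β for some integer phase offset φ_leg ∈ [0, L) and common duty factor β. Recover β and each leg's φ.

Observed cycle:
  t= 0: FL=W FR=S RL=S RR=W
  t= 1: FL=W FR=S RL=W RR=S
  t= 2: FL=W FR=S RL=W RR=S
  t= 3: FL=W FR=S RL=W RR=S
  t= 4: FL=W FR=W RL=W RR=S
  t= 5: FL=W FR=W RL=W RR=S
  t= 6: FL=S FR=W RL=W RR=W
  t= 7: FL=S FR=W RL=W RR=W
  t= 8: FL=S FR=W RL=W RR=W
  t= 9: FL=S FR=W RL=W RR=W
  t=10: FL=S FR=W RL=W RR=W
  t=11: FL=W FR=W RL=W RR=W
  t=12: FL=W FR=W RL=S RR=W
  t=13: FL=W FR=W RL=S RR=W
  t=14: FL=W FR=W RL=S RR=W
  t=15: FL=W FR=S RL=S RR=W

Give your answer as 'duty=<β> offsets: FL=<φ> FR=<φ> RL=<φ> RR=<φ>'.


duty=5 offsets: FL=10 FR=1 RL=4 RR=15

duty β = stance ticks per leg = 5
FL: stance ticks = 5; W→S at t=6 → φ=10
FR: stance ticks = 5; W→S at t=15 → φ=1
RL: stance ticks = 5; W→S at t=12 → φ=4
RR: stance ticks = 5; W→S at t=1 → φ=15


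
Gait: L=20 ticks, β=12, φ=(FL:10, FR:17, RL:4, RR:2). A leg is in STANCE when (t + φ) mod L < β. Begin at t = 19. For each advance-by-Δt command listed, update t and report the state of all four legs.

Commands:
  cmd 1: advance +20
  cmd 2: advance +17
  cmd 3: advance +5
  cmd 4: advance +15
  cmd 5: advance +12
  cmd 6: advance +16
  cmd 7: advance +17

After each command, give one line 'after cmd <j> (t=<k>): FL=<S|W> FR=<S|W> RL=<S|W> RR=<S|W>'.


after cmd 1 (t=39): FL=S FR=W RL=S RR=S
after cmd 2 (t=56): FL=S FR=W RL=S RR=W
after cmd 3 (t=61): FL=S FR=W RL=S RR=S
after cmd 4 (t=76): FL=S FR=W RL=S RR=W
after cmd 5 (t=88): FL=W FR=S RL=W RR=S
after cmd 6 (t=104): FL=W FR=S RL=S RR=S
after cmd 7 (t=121): FL=S FR=W RL=S RR=S

start t=19: FL=S FR=W RL=S RR=S
cmd 1: advance +20 → t=39, phase=(9,16,3,1) → FL=S FR=W RL=S RR=S
cmd 2: advance +17 → t=56, phase=(6,13,0,18) → FL=S FR=W RL=S RR=W
cmd 3: advance +5 → t=61, phase=(11,18,5,3) → FL=S FR=W RL=S RR=S
cmd 4: advance +15 → t=76, phase=(6,13,0,18) → FL=S FR=W RL=S RR=W
cmd 5: advance +12 → t=88, phase=(18,5,12,10) → FL=W FR=S RL=W RR=S
cmd 6: advance +16 → t=104, phase=(14,1,8,6) → FL=W FR=S RL=S RR=S
cmd 7: advance +17 → t=121, phase=(11,18,5,3) → FL=S FR=W RL=S RR=S


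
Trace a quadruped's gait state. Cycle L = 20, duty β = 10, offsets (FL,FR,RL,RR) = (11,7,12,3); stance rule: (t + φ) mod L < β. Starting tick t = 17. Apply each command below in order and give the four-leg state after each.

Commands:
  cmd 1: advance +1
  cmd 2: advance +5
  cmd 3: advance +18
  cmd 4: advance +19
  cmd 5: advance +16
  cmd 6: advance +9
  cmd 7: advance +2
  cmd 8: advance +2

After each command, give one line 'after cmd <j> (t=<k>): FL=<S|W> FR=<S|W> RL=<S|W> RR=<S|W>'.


start t=17: FL=S FR=S RL=S RR=S
cmd 1: advance +1 → t=18, phase=(9,5,10,1) → FL=S FR=S RL=W RR=S
cmd 2: advance +5 → t=23, phase=(14,10,15,6) → FL=W FR=W RL=W RR=S
cmd 3: advance +18 → t=41, phase=(12,8,13,4) → FL=W FR=S RL=W RR=S
cmd 4: advance +19 → t=60, phase=(11,7,12,3) → FL=W FR=S RL=W RR=S
cmd 5: advance +16 → t=76, phase=(7,3,8,19) → FL=S FR=S RL=S RR=W
cmd 6: advance +9 → t=85, phase=(16,12,17,8) → FL=W FR=W RL=W RR=S
cmd 7: advance +2 → t=87, phase=(18,14,19,10) → FL=W FR=W RL=W RR=W
cmd 8: advance +2 → t=89, phase=(0,16,1,12) → FL=S FR=W RL=S RR=W

after cmd 1 (t=18): FL=S FR=S RL=W RR=S
after cmd 2 (t=23): FL=W FR=W RL=W RR=S
after cmd 3 (t=41): FL=W FR=S RL=W RR=S
after cmd 4 (t=60): FL=W FR=S RL=W RR=S
after cmd 5 (t=76): FL=S FR=S RL=S RR=W
after cmd 6 (t=85): FL=W FR=W RL=W RR=S
after cmd 7 (t=87): FL=W FR=W RL=W RR=W
after cmd 8 (t=89): FL=S FR=W RL=S RR=W


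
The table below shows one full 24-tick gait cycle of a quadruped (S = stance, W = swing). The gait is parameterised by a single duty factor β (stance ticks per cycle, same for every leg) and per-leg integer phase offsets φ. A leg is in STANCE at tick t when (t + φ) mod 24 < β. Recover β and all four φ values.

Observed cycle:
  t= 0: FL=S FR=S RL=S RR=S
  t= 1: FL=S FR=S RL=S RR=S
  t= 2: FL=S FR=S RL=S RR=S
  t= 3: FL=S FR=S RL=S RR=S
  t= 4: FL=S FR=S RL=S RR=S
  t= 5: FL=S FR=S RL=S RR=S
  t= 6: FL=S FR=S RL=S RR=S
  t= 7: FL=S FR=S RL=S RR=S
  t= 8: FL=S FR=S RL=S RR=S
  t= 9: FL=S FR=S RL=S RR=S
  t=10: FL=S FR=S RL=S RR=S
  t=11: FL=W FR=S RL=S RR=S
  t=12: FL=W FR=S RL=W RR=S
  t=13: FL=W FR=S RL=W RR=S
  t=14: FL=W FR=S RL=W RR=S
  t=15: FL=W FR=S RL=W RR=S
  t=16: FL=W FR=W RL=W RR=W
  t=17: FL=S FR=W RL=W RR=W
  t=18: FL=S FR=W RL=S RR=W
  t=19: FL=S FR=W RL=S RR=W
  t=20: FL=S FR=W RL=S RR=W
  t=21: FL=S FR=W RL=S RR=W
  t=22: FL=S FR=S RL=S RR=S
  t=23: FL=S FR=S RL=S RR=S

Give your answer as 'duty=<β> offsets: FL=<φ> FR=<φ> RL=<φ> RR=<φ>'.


duty β = stance ticks per leg = 18
FL: stance ticks = 18; W→S at t=17 → φ=7
FR: stance ticks = 18; W→S at t=22 → φ=2
RL: stance ticks = 18; W→S at t=18 → φ=6
RR: stance ticks = 18; W→S at t=22 → φ=2

duty=18 offsets: FL=7 FR=2 RL=6 RR=2


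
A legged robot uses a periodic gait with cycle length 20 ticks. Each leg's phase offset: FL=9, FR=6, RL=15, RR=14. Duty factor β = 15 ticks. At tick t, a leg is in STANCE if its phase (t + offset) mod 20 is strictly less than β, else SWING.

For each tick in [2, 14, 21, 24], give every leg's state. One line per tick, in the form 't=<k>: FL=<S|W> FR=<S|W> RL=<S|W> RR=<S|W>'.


t=2: phase=(11,8,17,16) vs β=15 → FL=S FR=S RL=W RR=W
t=14: phase=(3,0,9,8) vs β=15 → FL=S FR=S RL=S RR=S
t=21: phase=(10,7,16,15) vs β=15 → FL=S FR=S RL=W RR=W
t=24: phase=(13,10,19,18) vs β=15 → FL=S FR=S RL=W RR=W

t=2: FL=S FR=S RL=W RR=W
t=14: FL=S FR=S RL=S RR=S
t=21: FL=S FR=S RL=W RR=W
t=24: FL=S FR=S RL=W RR=W


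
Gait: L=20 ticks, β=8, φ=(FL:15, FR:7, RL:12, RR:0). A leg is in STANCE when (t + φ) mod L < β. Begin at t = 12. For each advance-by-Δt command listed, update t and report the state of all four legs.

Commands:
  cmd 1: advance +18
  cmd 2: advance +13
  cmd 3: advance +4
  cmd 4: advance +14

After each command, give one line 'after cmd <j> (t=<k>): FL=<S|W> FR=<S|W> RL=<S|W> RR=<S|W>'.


start t=12: FL=S FR=W RL=S RR=W
cmd 1: advance +18 → t=30, phase=(5,17,2,10) → FL=S FR=W RL=S RR=W
cmd 2: advance +13 → t=43, phase=(18,10,15,3) → FL=W FR=W RL=W RR=S
cmd 3: advance +4 → t=47, phase=(2,14,19,7) → FL=S FR=W RL=W RR=S
cmd 4: advance +14 → t=61, phase=(16,8,13,1) → FL=W FR=W RL=W RR=S

after cmd 1 (t=30): FL=S FR=W RL=S RR=W
after cmd 2 (t=43): FL=W FR=W RL=W RR=S
after cmd 3 (t=47): FL=S FR=W RL=W RR=S
after cmd 4 (t=61): FL=W FR=W RL=W RR=S


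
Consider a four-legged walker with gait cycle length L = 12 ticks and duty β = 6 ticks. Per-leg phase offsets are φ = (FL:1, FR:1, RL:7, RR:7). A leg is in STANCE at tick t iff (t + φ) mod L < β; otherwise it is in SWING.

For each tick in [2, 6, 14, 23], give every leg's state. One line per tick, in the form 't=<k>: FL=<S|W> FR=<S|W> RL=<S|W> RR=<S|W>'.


t=2: phase=(3,3,9,9) vs β=6 → FL=S FR=S RL=W RR=W
t=6: phase=(7,7,1,1) vs β=6 → FL=W FR=W RL=S RR=S
t=14: phase=(3,3,9,9) vs β=6 → FL=S FR=S RL=W RR=W
t=23: phase=(0,0,6,6) vs β=6 → FL=S FR=S RL=W RR=W

t=2: FL=S FR=S RL=W RR=W
t=6: FL=W FR=W RL=S RR=S
t=14: FL=S FR=S RL=W RR=W
t=23: FL=S FR=S RL=W RR=W


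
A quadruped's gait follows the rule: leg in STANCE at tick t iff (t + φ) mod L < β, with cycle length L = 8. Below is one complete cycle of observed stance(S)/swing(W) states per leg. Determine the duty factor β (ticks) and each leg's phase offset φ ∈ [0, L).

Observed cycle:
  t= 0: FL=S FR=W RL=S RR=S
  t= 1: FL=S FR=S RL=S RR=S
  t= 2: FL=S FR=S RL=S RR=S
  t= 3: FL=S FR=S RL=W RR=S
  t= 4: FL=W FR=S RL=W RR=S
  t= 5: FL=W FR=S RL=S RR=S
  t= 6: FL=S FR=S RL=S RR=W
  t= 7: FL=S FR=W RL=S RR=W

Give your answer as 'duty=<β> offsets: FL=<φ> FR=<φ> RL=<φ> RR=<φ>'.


duty β = stance ticks per leg = 6
FL: stance ticks = 6; W→S at t=6 → φ=2
FR: stance ticks = 6; W→S at t=1 → φ=7
RL: stance ticks = 6; W→S at t=5 → φ=3
RR: stance ticks = 6; W→S at t=0 → φ=0

duty=6 offsets: FL=2 FR=7 RL=3 RR=0


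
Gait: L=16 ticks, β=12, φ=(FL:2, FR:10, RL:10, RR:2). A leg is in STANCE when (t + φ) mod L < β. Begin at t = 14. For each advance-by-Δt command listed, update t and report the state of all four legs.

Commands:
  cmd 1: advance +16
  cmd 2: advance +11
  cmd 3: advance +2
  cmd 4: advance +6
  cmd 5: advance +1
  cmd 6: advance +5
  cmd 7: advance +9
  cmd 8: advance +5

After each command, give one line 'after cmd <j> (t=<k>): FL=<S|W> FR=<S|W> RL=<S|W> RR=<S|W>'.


after cmd 1 (t=30): FL=S FR=S RL=S RR=S
after cmd 2 (t=41): FL=S FR=S RL=S RR=S
after cmd 3 (t=43): FL=W FR=S RL=S RR=W
after cmd 4 (t=49): FL=S FR=S RL=S RR=S
after cmd 5 (t=50): FL=S FR=W RL=W RR=S
after cmd 6 (t=55): FL=S FR=S RL=S RR=S
after cmd 7 (t=64): FL=S FR=S RL=S RR=S
after cmd 8 (t=69): FL=S FR=W RL=W RR=S

start t=14: FL=S FR=S RL=S RR=S
cmd 1: advance +16 → t=30, phase=(0,8,8,0) → FL=S FR=S RL=S RR=S
cmd 2: advance +11 → t=41, phase=(11,3,3,11) → FL=S FR=S RL=S RR=S
cmd 3: advance +2 → t=43, phase=(13,5,5,13) → FL=W FR=S RL=S RR=W
cmd 4: advance +6 → t=49, phase=(3,11,11,3) → FL=S FR=S RL=S RR=S
cmd 5: advance +1 → t=50, phase=(4,12,12,4) → FL=S FR=W RL=W RR=S
cmd 6: advance +5 → t=55, phase=(9,1,1,9) → FL=S FR=S RL=S RR=S
cmd 7: advance +9 → t=64, phase=(2,10,10,2) → FL=S FR=S RL=S RR=S
cmd 8: advance +5 → t=69, phase=(7,15,15,7) → FL=S FR=W RL=W RR=S


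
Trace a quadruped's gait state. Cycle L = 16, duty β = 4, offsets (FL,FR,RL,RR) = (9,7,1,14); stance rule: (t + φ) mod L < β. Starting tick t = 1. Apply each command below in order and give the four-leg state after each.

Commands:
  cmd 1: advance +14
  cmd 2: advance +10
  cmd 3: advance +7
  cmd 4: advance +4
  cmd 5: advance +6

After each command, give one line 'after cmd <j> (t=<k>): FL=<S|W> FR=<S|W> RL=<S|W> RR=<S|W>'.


after cmd 1 (t=15): FL=W FR=W RL=S RR=W
after cmd 2 (t=25): FL=S FR=S RL=W RR=W
after cmd 3 (t=32): FL=W FR=W RL=S RR=W
after cmd 4 (t=36): FL=W FR=W RL=W RR=S
after cmd 5 (t=42): FL=S FR=S RL=W RR=W

start t=1: FL=W FR=W RL=S RR=W
cmd 1: advance +14 → t=15, phase=(8,6,0,13) → FL=W FR=W RL=S RR=W
cmd 2: advance +10 → t=25, phase=(2,0,10,7) → FL=S FR=S RL=W RR=W
cmd 3: advance +7 → t=32, phase=(9,7,1,14) → FL=W FR=W RL=S RR=W
cmd 4: advance +4 → t=36, phase=(13,11,5,2) → FL=W FR=W RL=W RR=S
cmd 5: advance +6 → t=42, phase=(3,1,11,8) → FL=S FR=S RL=W RR=W


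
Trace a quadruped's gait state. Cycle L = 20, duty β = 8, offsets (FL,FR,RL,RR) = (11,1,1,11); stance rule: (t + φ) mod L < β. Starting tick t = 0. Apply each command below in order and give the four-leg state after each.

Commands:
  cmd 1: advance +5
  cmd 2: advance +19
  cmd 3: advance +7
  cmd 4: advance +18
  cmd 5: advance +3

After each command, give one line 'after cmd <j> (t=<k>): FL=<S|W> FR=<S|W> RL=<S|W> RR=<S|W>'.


after cmd 1 (t=5): FL=W FR=S RL=S RR=W
after cmd 2 (t=24): FL=W FR=S RL=S RR=W
after cmd 3 (t=31): FL=S FR=W RL=W RR=S
after cmd 4 (t=49): FL=S FR=W RL=W RR=S
after cmd 5 (t=52): FL=S FR=W RL=W RR=S

start t=0: FL=W FR=S RL=S RR=W
cmd 1: advance +5 → t=5, phase=(16,6,6,16) → FL=W FR=S RL=S RR=W
cmd 2: advance +19 → t=24, phase=(15,5,5,15) → FL=W FR=S RL=S RR=W
cmd 3: advance +7 → t=31, phase=(2,12,12,2) → FL=S FR=W RL=W RR=S
cmd 4: advance +18 → t=49, phase=(0,10,10,0) → FL=S FR=W RL=W RR=S
cmd 5: advance +3 → t=52, phase=(3,13,13,3) → FL=S FR=W RL=W RR=S


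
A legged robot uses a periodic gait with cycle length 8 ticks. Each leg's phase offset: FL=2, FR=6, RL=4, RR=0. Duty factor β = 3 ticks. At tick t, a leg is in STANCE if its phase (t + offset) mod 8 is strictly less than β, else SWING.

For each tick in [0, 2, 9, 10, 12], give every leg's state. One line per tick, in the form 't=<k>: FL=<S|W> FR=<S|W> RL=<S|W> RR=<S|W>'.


t=0: FL=S FR=W RL=W RR=S
t=2: FL=W FR=S RL=W RR=S
t=9: FL=W FR=W RL=W RR=S
t=10: FL=W FR=S RL=W RR=S
t=12: FL=W FR=S RL=S RR=W

t=0: phase=(2,6,4,0) vs β=3 → FL=S FR=W RL=W RR=S
t=2: phase=(4,0,6,2) vs β=3 → FL=W FR=S RL=W RR=S
t=9: phase=(3,7,5,1) vs β=3 → FL=W FR=W RL=W RR=S
t=10: phase=(4,0,6,2) vs β=3 → FL=W FR=S RL=W RR=S
t=12: phase=(6,2,0,4) vs β=3 → FL=W FR=S RL=S RR=W


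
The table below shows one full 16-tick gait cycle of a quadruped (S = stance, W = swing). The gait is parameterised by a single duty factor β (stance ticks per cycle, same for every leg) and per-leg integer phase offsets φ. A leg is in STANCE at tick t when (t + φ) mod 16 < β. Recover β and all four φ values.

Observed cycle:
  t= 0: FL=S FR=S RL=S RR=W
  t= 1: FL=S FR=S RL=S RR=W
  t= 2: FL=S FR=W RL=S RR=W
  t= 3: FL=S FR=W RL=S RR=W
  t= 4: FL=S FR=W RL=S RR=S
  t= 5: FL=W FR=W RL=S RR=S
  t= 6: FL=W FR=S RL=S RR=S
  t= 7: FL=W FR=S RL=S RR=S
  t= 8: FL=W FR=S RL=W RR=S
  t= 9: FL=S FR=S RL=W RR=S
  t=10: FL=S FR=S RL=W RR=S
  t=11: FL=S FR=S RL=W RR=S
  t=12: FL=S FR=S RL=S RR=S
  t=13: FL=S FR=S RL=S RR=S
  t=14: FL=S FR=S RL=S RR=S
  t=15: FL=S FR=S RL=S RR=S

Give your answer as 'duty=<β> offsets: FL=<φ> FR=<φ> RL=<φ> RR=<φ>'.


duty=12 offsets: FL=7 FR=10 RL=4 RR=12

duty β = stance ticks per leg = 12
FL: stance ticks = 12; W→S at t=9 → φ=7
FR: stance ticks = 12; W→S at t=6 → φ=10
RL: stance ticks = 12; W→S at t=12 → φ=4
RR: stance ticks = 12; W→S at t=4 → φ=12


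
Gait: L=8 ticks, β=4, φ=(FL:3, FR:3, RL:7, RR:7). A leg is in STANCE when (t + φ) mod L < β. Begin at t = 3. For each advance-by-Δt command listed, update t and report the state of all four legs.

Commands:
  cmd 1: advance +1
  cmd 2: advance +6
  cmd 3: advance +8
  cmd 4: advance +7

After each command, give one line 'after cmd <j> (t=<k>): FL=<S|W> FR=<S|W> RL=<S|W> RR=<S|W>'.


start t=3: FL=W FR=W RL=S RR=S
cmd 1: advance +1 → t=4, phase=(7,7,3,3) → FL=W FR=W RL=S RR=S
cmd 2: advance +6 → t=10, phase=(5,5,1,1) → FL=W FR=W RL=S RR=S
cmd 3: advance +8 → t=18, phase=(5,5,1,1) → FL=W FR=W RL=S RR=S
cmd 4: advance +7 → t=25, phase=(4,4,0,0) → FL=W FR=W RL=S RR=S

after cmd 1 (t=4): FL=W FR=W RL=S RR=S
after cmd 2 (t=10): FL=W FR=W RL=S RR=S
after cmd 3 (t=18): FL=W FR=W RL=S RR=S
after cmd 4 (t=25): FL=W FR=W RL=S RR=S


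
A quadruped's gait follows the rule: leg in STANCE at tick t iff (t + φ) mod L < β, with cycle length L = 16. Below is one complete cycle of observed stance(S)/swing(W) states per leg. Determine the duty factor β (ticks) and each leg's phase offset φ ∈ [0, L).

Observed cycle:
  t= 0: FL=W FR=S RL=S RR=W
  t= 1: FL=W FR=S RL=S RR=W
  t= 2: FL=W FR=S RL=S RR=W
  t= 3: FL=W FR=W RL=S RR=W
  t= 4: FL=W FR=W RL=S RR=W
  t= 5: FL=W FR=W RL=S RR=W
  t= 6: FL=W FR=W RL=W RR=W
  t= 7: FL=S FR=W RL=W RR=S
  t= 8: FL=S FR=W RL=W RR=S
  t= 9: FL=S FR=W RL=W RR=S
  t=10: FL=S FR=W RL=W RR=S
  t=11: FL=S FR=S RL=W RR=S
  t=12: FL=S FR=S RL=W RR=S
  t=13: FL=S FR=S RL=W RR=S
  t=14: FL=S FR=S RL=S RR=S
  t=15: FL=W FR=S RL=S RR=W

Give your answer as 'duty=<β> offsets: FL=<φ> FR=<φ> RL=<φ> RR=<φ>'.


duty=8 offsets: FL=9 FR=5 RL=2 RR=9

duty β = stance ticks per leg = 8
FL: stance ticks = 8; W→S at t=7 → φ=9
FR: stance ticks = 8; W→S at t=11 → φ=5
RL: stance ticks = 8; W→S at t=14 → φ=2
RR: stance ticks = 8; W→S at t=7 → φ=9


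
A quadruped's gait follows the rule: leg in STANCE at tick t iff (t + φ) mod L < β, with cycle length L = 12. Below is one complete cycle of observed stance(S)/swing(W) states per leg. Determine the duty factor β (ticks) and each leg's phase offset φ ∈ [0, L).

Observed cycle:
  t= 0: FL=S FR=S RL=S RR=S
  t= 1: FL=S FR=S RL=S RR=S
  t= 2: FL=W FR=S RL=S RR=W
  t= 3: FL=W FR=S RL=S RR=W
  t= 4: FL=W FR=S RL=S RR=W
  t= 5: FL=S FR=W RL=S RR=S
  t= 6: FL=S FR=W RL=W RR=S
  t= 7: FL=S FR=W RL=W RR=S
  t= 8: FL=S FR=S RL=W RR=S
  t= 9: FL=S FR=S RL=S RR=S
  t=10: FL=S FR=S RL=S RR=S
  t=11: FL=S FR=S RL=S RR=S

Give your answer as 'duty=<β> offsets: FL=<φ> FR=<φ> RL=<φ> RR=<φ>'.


duty β = stance ticks per leg = 9
FL: stance ticks = 9; W→S at t=5 → φ=7
FR: stance ticks = 9; W→S at t=8 → φ=4
RL: stance ticks = 9; W→S at t=9 → φ=3
RR: stance ticks = 9; W→S at t=5 → φ=7

duty=9 offsets: FL=7 FR=4 RL=3 RR=7


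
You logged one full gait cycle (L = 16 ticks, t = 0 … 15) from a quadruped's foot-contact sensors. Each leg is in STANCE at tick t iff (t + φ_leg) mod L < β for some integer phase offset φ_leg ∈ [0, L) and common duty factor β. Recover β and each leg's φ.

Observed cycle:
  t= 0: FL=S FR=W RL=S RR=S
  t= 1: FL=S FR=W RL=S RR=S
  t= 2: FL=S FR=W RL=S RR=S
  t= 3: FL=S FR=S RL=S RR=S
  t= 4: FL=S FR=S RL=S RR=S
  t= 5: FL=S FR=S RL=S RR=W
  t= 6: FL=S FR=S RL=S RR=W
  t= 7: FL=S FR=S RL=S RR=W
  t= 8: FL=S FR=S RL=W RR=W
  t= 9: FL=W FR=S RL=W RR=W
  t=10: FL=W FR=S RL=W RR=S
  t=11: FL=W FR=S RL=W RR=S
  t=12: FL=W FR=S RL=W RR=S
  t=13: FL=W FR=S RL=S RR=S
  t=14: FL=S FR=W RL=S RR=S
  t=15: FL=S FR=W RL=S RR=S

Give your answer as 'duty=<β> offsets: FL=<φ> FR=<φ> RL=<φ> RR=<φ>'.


duty=11 offsets: FL=2 FR=13 RL=3 RR=6

duty β = stance ticks per leg = 11
FL: stance ticks = 11; W→S at t=14 → φ=2
FR: stance ticks = 11; W→S at t=3 → φ=13
RL: stance ticks = 11; W→S at t=13 → φ=3
RR: stance ticks = 11; W→S at t=10 → φ=6


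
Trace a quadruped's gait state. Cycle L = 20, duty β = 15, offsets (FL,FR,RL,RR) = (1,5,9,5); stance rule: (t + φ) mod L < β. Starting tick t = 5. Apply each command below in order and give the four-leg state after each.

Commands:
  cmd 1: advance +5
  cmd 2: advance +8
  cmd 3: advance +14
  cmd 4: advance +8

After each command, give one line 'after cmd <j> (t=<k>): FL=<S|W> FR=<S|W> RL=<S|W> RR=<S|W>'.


after cmd 1 (t=10): FL=S FR=W RL=W RR=W
after cmd 2 (t=18): FL=W FR=S RL=S RR=S
after cmd 3 (t=32): FL=S FR=W RL=S RR=W
after cmd 4 (t=40): FL=S FR=S RL=S RR=S

start t=5: FL=S FR=S RL=S RR=S
cmd 1: advance +5 → t=10, phase=(11,15,19,15) → FL=S FR=W RL=W RR=W
cmd 2: advance +8 → t=18, phase=(19,3,7,3) → FL=W FR=S RL=S RR=S
cmd 3: advance +14 → t=32, phase=(13,17,1,17) → FL=S FR=W RL=S RR=W
cmd 4: advance +8 → t=40, phase=(1,5,9,5) → FL=S FR=S RL=S RR=S


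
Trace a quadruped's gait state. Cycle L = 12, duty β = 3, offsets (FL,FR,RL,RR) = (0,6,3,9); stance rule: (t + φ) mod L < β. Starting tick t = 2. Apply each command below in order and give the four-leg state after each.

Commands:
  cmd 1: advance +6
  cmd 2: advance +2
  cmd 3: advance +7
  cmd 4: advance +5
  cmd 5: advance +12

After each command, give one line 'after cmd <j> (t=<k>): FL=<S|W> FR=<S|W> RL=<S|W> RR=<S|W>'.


after cmd 1 (t=8): FL=W FR=S RL=W RR=W
after cmd 2 (t=10): FL=W FR=W RL=S RR=W
after cmd 3 (t=17): FL=W FR=W RL=W RR=S
after cmd 4 (t=22): FL=W FR=W RL=S RR=W
after cmd 5 (t=34): FL=W FR=W RL=S RR=W

start t=2: FL=S FR=W RL=W RR=W
cmd 1: advance +6 → t=8, phase=(8,2,11,5) → FL=W FR=S RL=W RR=W
cmd 2: advance +2 → t=10, phase=(10,4,1,7) → FL=W FR=W RL=S RR=W
cmd 3: advance +7 → t=17, phase=(5,11,8,2) → FL=W FR=W RL=W RR=S
cmd 4: advance +5 → t=22, phase=(10,4,1,7) → FL=W FR=W RL=S RR=W
cmd 5: advance +12 → t=34, phase=(10,4,1,7) → FL=W FR=W RL=S RR=W


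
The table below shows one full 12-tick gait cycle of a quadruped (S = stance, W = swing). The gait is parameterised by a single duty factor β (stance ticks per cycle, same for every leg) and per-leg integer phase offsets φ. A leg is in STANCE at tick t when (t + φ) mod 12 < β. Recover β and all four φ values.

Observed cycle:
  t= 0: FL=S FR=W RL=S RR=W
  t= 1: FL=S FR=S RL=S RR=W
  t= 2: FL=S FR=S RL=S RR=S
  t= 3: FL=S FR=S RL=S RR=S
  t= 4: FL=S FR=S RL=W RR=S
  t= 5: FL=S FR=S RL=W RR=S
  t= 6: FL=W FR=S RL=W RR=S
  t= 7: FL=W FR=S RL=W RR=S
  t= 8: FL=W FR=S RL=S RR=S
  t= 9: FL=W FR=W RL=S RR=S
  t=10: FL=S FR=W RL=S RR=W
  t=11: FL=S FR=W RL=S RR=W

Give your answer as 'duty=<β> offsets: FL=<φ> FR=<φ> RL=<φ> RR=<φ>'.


duty=8 offsets: FL=2 FR=11 RL=4 RR=10

duty β = stance ticks per leg = 8
FL: stance ticks = 8; W→S at t=10 → φ=2
FR: stance ticks = 8; W→S at t=1 → φ=11
RL: stance ticks = 8; W→S at t=8 → φ=4
RR: stance ticks = 8; W→S at t=2 → φ=10


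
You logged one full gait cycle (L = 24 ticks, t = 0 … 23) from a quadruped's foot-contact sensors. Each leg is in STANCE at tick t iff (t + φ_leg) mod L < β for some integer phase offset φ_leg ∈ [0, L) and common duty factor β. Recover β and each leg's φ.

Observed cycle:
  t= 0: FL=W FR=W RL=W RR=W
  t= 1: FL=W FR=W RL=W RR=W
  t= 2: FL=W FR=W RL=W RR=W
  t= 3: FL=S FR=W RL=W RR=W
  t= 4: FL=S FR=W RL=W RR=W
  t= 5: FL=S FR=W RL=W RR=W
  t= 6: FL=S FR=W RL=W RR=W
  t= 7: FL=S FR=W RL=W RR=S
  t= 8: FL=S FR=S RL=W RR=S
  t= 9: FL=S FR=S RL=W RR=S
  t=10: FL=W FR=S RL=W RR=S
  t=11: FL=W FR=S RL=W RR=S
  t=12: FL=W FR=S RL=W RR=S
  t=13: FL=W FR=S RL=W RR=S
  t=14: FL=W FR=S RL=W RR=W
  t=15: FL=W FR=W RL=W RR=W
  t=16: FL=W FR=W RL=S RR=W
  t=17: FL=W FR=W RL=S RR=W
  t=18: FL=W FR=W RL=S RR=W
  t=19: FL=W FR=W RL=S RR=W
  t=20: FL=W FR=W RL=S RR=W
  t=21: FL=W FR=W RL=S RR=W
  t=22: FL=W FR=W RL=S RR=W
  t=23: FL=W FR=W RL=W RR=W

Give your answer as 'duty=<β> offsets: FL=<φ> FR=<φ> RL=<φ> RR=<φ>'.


duty β = stance ticks per leg = 7
FL: stance ticks = 7; W→S at t=3 → φ=21
FR: stance ticks = 7; W→S at t=8 → φ=16
RL: stance ticks = 7; W→S at t=16 → φ=8
RR: stance ticks = 7; W→S at t=7 → φ=17

duty=7 offsets: FL=21 FR=16 RL=8 RR=17


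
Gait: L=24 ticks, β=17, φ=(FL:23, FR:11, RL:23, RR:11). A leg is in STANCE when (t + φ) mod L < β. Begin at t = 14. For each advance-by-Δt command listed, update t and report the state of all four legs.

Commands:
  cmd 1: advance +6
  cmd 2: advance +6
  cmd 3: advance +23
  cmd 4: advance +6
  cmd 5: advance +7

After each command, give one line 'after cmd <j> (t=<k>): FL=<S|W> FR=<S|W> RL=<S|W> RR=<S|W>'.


after cmd 1 (t=20): FL=W FR=S RL=W RR=S
after cmd 2 (t=26): FL=S FR=S RL=S RR=S
after cmd 3 (t=49): FL=S FR=S RL=S RR=S
after cmd 4 (t=55): FL=S FR=W RL=S RR=W
after cmd 5 (t=62): FL=S FR=S RL=S RR=S

start t=14: FL=S FR=S RL=S RR=S
cmd 1: advance +6 → t=20, phase=(19,7,19,7) → FL=W FR=S RL=W RR=S
cmd 2: advance +6 → t=26, phase=(1,13,1,13) → FL=S FR=S RL=S RR=S
cmd 3: advance +23 → t=49, phase=(0,12,0,12) → FL=S FR=S RL=S RR=S
cmd 4: advance +6 → t=55, phase=(6,18,6,18) → FL=S FR=W RL=S RR=W
cmd 5: advance +7 → t=62, phase=(13,1,13,1) → FL=S FR=S RL=S RR=S


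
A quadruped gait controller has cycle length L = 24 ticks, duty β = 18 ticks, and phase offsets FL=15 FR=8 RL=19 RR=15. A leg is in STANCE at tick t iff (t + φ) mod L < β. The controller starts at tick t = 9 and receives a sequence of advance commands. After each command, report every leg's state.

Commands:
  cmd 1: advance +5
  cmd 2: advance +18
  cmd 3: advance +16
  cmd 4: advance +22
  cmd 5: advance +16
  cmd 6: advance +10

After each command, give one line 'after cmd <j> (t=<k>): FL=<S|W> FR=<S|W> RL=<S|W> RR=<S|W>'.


start t=9: FL=S FR=S RL=S RR=S
cmd 1: advance +5 → t=14, phase=(5,22,9,5) → FL=S FR=W RL=S RR=S
cmd 2: advance +18 → t=32, phase=(23,16,3,23) → FL=W FR=S RL=S RR=W
cmd 3: advance +16 → t=48, phase=(15,8,19,15) → FL=S FR=S RL=W RR=S
cmd 4: advance +22 → t=70, phase=(13,6,17,13) → FL=S FR=S RL=S RR=S
cmd 5: advance +16 → t=86, phase=(5,22,9,5) → FL=S FR=W RL=S RR=S
cmd 6: advance +10 → t=96, phase=(15,8,19,15) → FL=S FR=S RL=W RR=S

after cmd 1 (t=14): FL=S FR=W RL=S RR=S
after cmd 2 (t=32): FL=W FR=S RL=S RR=W
after cmd 3 (t=48): FL=S FR=S RL=W RR=S
after cmd 4 (t=70): FL=S FR=S RL=S RR=S
after cmd 5 (t=86): FL=S FR=W RL=S RR=S
after cmd 6 (t=96): FL=S FR=S RL=W RR=S


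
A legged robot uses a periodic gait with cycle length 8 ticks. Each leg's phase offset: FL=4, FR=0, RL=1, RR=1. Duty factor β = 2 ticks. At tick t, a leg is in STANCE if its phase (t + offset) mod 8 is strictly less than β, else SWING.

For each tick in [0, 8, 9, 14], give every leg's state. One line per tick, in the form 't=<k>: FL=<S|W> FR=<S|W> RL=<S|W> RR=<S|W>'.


t=0: phase=(4,0,1,1) vs β=2 → FL=W FR=S RL=S RR=S
t=8: phase=(4,0,1,1) vs β=2 → FL=W FR=S RL=S RR=S
t=9: phase=(5,1,2,2) vs β=2 → FL=W FR=S RL=W RR=W
t=14: phase=(2,6,7,7) vs β=2 → FL=W FR=W RL=W RR=W

t=0: FL=W FR=S RL=S RR=S
t=8: FL=W FR=S RL=S RR=S
t=9: FL=W FR=S RL=W RR=W
t=14: FL=W FR=W RL=W RR=W


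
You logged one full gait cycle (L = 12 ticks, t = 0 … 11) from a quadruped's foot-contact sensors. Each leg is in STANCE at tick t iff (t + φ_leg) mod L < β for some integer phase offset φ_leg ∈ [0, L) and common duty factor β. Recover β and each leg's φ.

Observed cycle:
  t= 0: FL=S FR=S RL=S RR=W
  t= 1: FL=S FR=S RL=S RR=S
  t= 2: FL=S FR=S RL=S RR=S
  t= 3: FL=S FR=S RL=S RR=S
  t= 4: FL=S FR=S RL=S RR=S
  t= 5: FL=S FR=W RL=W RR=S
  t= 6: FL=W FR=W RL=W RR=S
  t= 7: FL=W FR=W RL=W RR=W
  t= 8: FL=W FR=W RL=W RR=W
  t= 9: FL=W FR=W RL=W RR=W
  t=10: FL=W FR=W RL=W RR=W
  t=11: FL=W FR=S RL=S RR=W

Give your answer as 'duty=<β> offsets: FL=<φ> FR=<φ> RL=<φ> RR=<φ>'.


duty=6 offsets: FL=0 FR=1 RL=1 RR=11

duty β = stance ticks per leg = 6
FL: stance ticks = 6; W→S at t=0 → φ=0
FR: stance ticks = 6; W→S at t=11 → φ=1
RL: stance ticks = 6; W→S at t=11 → φ=1
RR: stance ticks = 6; W→S at t=1 → φ=11


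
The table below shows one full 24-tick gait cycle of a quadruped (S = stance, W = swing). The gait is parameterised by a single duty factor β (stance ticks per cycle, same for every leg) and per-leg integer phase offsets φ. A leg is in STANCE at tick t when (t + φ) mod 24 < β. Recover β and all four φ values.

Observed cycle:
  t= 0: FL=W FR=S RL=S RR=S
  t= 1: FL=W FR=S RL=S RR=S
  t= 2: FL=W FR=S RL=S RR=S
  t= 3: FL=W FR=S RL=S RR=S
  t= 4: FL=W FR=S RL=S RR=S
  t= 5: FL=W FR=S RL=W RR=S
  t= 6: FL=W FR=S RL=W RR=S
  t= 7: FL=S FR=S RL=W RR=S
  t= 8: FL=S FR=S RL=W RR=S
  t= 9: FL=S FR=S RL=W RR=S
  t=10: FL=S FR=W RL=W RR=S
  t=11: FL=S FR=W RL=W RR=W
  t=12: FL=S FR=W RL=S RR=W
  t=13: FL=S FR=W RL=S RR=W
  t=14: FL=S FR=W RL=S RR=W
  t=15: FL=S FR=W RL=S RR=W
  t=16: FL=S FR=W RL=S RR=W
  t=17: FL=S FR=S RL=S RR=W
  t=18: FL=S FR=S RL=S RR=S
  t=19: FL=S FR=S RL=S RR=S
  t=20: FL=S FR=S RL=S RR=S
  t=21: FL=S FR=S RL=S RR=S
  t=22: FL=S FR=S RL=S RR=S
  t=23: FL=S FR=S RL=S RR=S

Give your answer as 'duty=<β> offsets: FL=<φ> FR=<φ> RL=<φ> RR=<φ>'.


duty β = stance ticks per leg = 17
FL: stance ticks = 17; W→S at t=7 → φ=17
FR: stance ticks = 17; W→S at t=17 → φ=7
RL: stance ticks = 17; W→S at t=12 → φ=12
RR: stance ticks = 17; W→S at t=18 → φ=6

duty=17 offsets: FL=17 FR=7 RL=12 RR=6


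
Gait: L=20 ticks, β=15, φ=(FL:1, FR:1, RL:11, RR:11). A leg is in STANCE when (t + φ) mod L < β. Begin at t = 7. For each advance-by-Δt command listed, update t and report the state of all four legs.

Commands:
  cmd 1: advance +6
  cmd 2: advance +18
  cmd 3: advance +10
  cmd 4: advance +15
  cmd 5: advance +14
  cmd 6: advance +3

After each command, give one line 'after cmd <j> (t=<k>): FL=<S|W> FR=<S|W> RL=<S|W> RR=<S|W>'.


start t=7: FL=S FR=S RL=W RR=W
cmd 1: advance +6 → t=13, phase=(14,14,4,4) → FL=S FR=S RL=S RR=S
cmd 2: advance +18 → t=31, phase=(12,12,2,2) → FL=S FR=S RL=S RR=S
cmd 3: advance +10 → t=41, phase=(2,2,12,12) → FL=S FR=S RL=S RR=S
cmd 4: advance +15 → t=56, phase=(17,17,7,7) → FL=W FR=W RL=S RR=S
cmd 5: advance +14 → t=70, phase=(11,11,1,1) → FL=S FR=S RL=S RR=S
cmd 6: advance +3 → t=73, phase=(14,14,4,4) → FL=S FR=S RL=S RR=S

after cmd 1 (t=13): FL=S FR=S RL=S RR=S
after cmd 2 (t=31): FL=S FR=S RL=S RR=S
after cmd 3 (t=41): FL=S FR=S RL=S RR=S
after cmd 4 (t=56): FL=W FR=W RL=S RR=S
after cmd 5 (t=70): FL=S FR=S RL=S RR=S
after cmd 6 (t=73): FL=S FR=S RL=S RR=S


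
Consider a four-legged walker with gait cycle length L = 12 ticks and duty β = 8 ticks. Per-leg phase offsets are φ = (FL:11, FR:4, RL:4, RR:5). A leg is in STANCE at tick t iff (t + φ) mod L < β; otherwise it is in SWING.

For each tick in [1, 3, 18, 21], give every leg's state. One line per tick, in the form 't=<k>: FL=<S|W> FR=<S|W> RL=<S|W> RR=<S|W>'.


t=1: FL=S FR=S RL=S RR=S
t=3: FL=S FR=S RL=S RR=W
t=18: FL=S FR=W RL=W RR=W
t=21: FL=W FR=S RL=S RR=S

t=1: phase=(0,5,5,6) vs β=8 → FL=S FR=S RL=S RR=S
t=3: phase=(2,7,7,8) vs β=8 → FL=S FR=S RL=S RR=W
t=18: phase=(5,10,10,11) vs β=8 → FL=S FR=W RL=W RR=W
t=21: phase=(8,1,1,2) vs β=8 → FL=W FR=S RL=S RR=S


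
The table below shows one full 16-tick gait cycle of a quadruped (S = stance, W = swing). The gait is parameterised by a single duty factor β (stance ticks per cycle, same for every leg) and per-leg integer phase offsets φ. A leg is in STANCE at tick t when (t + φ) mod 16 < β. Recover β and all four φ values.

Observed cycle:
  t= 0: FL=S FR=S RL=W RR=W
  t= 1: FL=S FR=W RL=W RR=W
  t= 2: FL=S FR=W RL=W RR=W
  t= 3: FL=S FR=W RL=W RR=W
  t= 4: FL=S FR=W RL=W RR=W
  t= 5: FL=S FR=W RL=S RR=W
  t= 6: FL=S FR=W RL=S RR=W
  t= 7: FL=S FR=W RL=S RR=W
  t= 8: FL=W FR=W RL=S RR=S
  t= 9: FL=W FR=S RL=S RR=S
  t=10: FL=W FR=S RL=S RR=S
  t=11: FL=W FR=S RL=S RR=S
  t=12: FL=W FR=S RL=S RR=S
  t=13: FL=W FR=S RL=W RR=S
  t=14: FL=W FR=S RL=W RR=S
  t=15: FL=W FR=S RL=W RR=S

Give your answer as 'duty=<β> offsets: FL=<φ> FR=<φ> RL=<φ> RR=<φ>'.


duty β = stance ticks per leg = 8
FL: stance ticks = 8; W→S at t=0 → φ=0
FR: stance ticks = 8; W→S at t=9 → φ=7
RL: stance ticks = 8; W→S at t=5 → φ=11
RR: stance ticks = 8; W→S at t=8 → φ=8

duty=8 offsets: FL=0 FR=7 RL=11 RR=8


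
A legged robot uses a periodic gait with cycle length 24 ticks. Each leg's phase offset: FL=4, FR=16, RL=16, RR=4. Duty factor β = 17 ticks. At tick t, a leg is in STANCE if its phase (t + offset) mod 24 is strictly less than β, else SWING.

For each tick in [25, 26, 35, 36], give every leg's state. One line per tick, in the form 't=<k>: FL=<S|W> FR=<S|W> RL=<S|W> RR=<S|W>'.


t=25: phase=(5,17,17,5) vs β=17 → FL=S FR=W RL=W RR=S
t=26: phase=(6,18,18,6) vs β=17 → FL=S FR=W RL=W RR=S
t=35: phase=(15,3,3,15) vs β=17 → FL=S FR=S RL=S RR=S
t=36: phase=(16,4,4,16) vs β=17 → FL=S FR=S RL=S RR=S

t=25: FL=S FR=W RL=W RR=S
t=26: FL=S FR=W RL=W RR=S
t=35: FL=S FR=S RL=S RR=S
t=36: FL=S FR=S RL=S RR=S


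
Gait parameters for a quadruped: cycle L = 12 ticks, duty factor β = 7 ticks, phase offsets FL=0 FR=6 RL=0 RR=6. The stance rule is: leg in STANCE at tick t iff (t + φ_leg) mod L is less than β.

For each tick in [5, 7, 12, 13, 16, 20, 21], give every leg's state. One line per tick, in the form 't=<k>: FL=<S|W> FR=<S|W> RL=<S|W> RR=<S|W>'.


t=5: FL=S FR=W RL=S RR=W
t=7: FL=W FR=S RL=W RR=S
t=12: FL=S FR=S RL=S RR=S
t=13: FL=S FR=W RL=S RR=W
t=16: FL=S FR=W RL=S RR=W
t=20: FL=W FR=S RL=W RR=S
t=21: FL=W FR=S RL=W RR=S

t=5: phase=(5,11,5,11) vs β=7 → FL=S FR=W RL=S RR=W
t=7: phase=(7,1,7,1) vs β=7 → FL=W FR=S RL=W RR=S
t=12: phase=(0,6,0,6) vs β=7 → FL=S FR=S RL=S RR=S
t=13: phase=(1,7,1,7) vs β=7 → FL=S FR=W RL=S RR=W
t=16: phase=(4,10,4,10) vs β=7 → FL=S FR=W RL=S RR=W
t=20: phase=(8,2,8,2) vs β=7 → FL=W FR=S RL=W RR=S
t=21: phase=(9,3,9,3) vs β=7 → FL=W FR=S RL=W RR=S


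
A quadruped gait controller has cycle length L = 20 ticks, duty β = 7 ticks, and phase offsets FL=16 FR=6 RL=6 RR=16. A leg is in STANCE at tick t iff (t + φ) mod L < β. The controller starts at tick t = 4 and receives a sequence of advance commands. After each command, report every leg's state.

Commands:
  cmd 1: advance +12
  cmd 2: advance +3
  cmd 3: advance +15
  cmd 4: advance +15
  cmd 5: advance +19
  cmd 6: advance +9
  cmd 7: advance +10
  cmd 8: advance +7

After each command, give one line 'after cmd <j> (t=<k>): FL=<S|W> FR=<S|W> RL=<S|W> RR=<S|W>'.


start t=4: FL=S FR=W RL=W RR=S
cmd 1: advance +12 → t=16, phase=(12,2,2,12) → FL=W FR=S RL=S RR=W
cmd 2: advance +3 → t=19, phase=(15,5,5,15) → FL=W FR=S RL=S RR=W
cmd 3: advance +15 → t=34, phase=(10,0,0,10) → FL=W FR=S RL=S RR=W
cmd 4: advance +15 → t=49, phase=(5,15,15,5) → FL=S FR=W RL=W RR=S
cmd 5: advance +19 → t=68, phase=(4,14,14,4) → FL=S FR=W RL=W RR=S
cmd 6: advance +9 → t=77, phase=(13,3,3,13) → FL=W FR=S RL=S RR=W
cmd 7: advance +10 → t=87, phase=(3,13,13,3) → FL=S FR=W RL=W RR=S
cmd 8: advance +7 → t=94, phase=(10,0,0,10) → FL=W FR=S RL=S RR=W

after cmd 1 (t=16): FL=W FR=S RL=S RR=W
after cmd 2 (t=19): FL=W FR=S RL=S RR=W
after cmd 3 (t=34): FL=W FR=S RL=S RR=W
after cmd 4 (t=49): FL=S FR=W RL=W RR=S
after cmd 5 (t=68): FL=S FR=W RL=W RR=S
after cmd 6 (t=77): FL=W FR=S RL=S RR=W
after cmd 7 (t=87): FL=S FR=W RL=W RR=S
after cmd 8 (t=94): FL=W FR=S RL=S RR=W


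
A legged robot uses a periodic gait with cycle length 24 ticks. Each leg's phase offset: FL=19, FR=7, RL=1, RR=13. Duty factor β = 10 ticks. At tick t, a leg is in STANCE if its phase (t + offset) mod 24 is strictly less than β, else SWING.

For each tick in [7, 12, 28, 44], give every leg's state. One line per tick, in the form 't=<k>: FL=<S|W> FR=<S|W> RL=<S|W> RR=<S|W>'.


t=7: FL=S FR=W RL=S RR=W
t=12: FL=S FR=W RL=W RR=S
t=28: FL=W FR=W RL=S RR=W
t=44: FL=W FR=S RL=W RR=S

t=7: phase=(2,14,8,20) vs β=10 → FL=S FR=W RL=S RR=W
t=12: phase=(7,19,13,1) vs β=10 → FL=S FR=W RL=W RR=S
t=28: phase=(23,11,5,17) vs β=10 → FL=W FR=W RL=S RR=W
t=44: phase=(15,3,21,9) vs β=10 → FL=W FR=S RL=W RR=S


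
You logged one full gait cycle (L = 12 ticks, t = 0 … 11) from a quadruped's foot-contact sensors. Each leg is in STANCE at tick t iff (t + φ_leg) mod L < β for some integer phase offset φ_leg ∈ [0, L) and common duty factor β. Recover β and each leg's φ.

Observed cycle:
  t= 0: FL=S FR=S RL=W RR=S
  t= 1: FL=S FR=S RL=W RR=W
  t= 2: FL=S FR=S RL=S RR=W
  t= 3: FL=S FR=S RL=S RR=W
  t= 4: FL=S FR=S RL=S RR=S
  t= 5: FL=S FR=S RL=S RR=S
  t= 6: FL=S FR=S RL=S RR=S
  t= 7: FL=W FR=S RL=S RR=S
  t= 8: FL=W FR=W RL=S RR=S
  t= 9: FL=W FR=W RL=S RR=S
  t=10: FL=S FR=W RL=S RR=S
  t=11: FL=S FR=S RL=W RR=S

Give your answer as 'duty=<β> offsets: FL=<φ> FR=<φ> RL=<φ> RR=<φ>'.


duty β = stance ticks per leg = 9
FL: stance ticks = 9; W→S at t=10 → φ=2
FR: stance ticks = 9; W→S at t=11 → φ=1
RL: stance ticks = 9; W→S at t=2 → φ=10
RR: stance ticks = 9; W→S at t=4 → φ=8

duty=9 offsets: FL=2 FR=1 RL=10 RR=8


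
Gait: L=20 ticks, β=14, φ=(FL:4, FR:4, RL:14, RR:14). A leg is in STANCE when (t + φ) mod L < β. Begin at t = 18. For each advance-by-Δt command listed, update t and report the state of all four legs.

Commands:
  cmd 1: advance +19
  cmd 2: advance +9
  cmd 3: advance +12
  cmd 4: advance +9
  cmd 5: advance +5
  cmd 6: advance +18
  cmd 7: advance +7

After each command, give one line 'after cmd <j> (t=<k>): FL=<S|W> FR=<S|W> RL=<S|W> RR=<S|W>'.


start t=18: FL=S FR=S RL=S RR=S
cmd 1: advance +19 → t=37, phase=(1,1,11,11) → FL=S FR=S RL=S RR=S
cmd 2: advance +9 → t=46, phase=(10,10,0,0) → FL=S FR=S RL=S RR=S
cmd 3: advance +12 → t=58, phase=(2,2,12,12) → FL=S FR=S RL=S RR=S
cmd 4: advance +9 → t=67, phase=(11,11,1,1) → FL=S FR=S RL=S RR=S
cmd 5: advance +5 → t=72, phase=(16,16,6,6) → FL=W FR=W RL=S RR=S
cmd 6: advance +18 → t=90, phase=(14,14,4,4) → FL=W FR=W RL=S RR=S
cmd 7: advance +7 → t=97, phase=(1,1,11,11) → FL=S FR=S RL=S RR=S

after cmd 1 (t=37): FL=S FR=S RL=S RR=S
after cmd 2 (t=46): FL=S FR=S RL=S RR=S
after cmd 3 (t=58): FL=S FR=S RL=S RR=S
after cmd 4 (t=67): FL=S FR=S RL=S RR=S
after cmd 5 (t=72): FL=W FR=W RL=S RR=S
after cmd 6 (t=90): FL=W FR=W RL=S RR=S
after cmd 7 (t=97): FL=S FR=S RL=S RR=S


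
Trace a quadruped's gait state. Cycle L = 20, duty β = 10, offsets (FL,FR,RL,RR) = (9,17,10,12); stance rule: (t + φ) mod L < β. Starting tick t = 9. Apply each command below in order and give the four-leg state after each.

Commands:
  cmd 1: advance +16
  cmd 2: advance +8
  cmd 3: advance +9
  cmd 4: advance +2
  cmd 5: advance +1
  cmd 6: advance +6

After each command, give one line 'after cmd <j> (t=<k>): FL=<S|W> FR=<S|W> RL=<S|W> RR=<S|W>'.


start t=9: FL=W FR=S RL=W RR=S
cmd 1: advance +16 → t=25, phase=(14,2,15,17) → FL=W FR=S RL=W RR=W
cmd 2: advance +8 → t=33, phase=(2,10,3,5) → FL=S FR=W RL=S RR=S
cmd 3: advance +9 → t=42, phase=(11,19,12,14) → FL=W FR=W RL=W RR=W
cmd 4: advance +2 → t=44, phase=(13,1,14,16) → FL=W FR=S RL=W RR=W
cmd 5: advance +1 → t=45, phase=(14,2,15,17) → FL=W FR=S RL=W RR=W
cmd 6: advance +6 → t=51, phase=(0,8,1,3) → FL=S FR=S RL=S RR=S

after cmd 1 (t=25): FL=W FR=S RL=W RR=W
after cmd 2 (t=33): FL=S FR=W RL=S RR=S
after cmd 3 (t=42): FL=W FR=W RL=W RR=W
after cmd 4 (t=44): FL=W FR=S RL=W RR=W
after cmd 5 (t=45): FL=W FR=S RL=W RR=W
after cmd 6 (t=51): FL=S FR=S RL=S RR=S


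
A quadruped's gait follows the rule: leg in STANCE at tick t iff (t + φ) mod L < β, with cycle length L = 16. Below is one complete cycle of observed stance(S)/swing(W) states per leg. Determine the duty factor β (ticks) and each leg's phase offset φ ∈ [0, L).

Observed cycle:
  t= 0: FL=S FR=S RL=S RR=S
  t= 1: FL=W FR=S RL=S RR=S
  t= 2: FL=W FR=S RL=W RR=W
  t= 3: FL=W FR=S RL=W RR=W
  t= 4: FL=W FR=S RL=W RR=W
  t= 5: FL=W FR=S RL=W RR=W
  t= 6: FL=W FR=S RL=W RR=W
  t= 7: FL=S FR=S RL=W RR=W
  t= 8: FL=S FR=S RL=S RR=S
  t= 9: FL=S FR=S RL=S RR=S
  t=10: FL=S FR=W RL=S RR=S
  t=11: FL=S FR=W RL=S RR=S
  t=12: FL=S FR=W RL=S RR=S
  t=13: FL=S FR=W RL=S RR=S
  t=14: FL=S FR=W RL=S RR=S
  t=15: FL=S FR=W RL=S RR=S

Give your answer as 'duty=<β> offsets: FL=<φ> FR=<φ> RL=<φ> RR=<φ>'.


duty β = stance ticks per leg = 10
FL: stance ticks = 10; W→S at t=7 → φ=9
FR: stance ticks = 10; W→S at t=0 → φ=0
RL: stance ticks = 10; W→S at t=8 → φ=8
RR: stance ticks = 10; W→S at t=8 → φ=8

duty=10 offsets: FL=9 FR=0 RL=8 RR=8


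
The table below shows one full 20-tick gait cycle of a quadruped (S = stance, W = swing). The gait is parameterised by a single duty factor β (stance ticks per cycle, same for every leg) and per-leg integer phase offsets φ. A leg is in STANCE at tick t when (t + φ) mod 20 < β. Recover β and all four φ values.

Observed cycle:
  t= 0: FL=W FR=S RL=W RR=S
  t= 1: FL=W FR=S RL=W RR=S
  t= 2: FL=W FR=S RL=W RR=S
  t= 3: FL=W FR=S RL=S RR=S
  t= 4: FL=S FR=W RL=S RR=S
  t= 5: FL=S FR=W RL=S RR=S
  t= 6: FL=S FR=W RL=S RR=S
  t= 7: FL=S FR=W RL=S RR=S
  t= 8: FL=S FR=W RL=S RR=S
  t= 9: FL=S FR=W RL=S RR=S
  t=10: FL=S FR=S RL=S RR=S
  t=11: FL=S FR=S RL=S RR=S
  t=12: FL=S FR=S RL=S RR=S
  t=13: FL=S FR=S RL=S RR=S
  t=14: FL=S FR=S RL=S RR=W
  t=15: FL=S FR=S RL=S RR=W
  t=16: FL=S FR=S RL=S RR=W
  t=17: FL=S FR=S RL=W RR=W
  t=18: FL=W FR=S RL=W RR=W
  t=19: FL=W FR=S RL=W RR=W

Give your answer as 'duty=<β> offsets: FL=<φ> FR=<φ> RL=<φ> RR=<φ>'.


duty=14 offsets: FL=16 FR=10 RL=17 RR=0

duty β = stance ticks per leg = 14
FL: stance ticks = 14; W→S at t=4 → φ=16
FR: stance ticks = 14; W→S at t=10 → φ=10
RL: stance ticks = 14; W→S at t=3 → φ=17
RR: stance ticks = 14; W→S at t=0 → φ=0


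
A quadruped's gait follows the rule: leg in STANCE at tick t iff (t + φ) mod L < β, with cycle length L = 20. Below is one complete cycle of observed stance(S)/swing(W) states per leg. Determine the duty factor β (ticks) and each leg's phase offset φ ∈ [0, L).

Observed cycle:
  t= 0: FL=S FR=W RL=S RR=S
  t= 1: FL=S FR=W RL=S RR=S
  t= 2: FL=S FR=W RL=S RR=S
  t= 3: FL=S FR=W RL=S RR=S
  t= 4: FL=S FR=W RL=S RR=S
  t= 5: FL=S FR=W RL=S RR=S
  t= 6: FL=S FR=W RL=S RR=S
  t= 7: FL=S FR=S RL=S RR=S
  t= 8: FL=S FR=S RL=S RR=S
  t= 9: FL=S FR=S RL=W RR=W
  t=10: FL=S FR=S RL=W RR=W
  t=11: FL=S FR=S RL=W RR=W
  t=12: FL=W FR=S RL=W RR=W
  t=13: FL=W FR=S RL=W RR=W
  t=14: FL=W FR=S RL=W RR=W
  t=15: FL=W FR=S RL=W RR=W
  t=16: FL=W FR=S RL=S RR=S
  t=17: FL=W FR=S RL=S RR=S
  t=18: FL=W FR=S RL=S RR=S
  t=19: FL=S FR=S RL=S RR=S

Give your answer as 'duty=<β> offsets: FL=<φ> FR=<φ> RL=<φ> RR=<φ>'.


duty=13 offsets: FL=1 FR=13 RL=4 RR=4

duty β = stance ticks per leg = 13
FL: stance ticks = 13; W→S at t=19 → φ=1
FR: stance ticks = 13; W→S at t=7 → φ=13
RL: stance ticks = 13; W→S at t=16 → φ=4
RR: stance ticks = 13; W→S at t=16 → φ=4
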